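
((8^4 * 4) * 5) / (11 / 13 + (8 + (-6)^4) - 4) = 1064960 / 16911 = 62.97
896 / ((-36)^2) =0.69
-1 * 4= -4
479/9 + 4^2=623/9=69.22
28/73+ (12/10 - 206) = -74612/365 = -204.42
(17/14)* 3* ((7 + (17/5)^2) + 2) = 13107/175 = 74.90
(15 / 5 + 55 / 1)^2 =3364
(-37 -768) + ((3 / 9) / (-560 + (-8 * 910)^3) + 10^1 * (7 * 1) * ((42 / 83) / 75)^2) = -160474395339645607441 / 199347864058938000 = -805.00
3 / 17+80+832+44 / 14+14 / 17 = 6413 / 7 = 916.14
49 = 49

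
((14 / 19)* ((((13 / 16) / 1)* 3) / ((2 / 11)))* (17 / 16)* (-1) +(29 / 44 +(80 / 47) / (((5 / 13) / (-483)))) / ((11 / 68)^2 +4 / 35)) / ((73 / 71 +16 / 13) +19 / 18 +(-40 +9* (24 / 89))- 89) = 123.52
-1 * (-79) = 79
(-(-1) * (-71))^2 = 5041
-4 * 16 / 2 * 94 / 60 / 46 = -1.09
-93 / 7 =-13.29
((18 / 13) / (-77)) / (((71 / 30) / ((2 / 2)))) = -540 / 71071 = -0.01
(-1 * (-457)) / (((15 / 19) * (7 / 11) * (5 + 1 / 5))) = 174.93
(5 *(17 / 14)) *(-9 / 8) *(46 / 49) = -6.41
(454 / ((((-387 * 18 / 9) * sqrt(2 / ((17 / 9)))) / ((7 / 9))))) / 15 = -1589 * sqrt(34) / 313470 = -0.03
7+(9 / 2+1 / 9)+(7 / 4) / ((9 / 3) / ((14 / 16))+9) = 12269 / 1044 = 11.75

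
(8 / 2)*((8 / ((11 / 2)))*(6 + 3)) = 576 / 11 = 52.36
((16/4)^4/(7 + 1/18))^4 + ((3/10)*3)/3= 4508685649082883/2601446410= 1733145.70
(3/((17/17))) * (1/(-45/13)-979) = -44068/15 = -2937.87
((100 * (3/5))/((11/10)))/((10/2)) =120/11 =10.91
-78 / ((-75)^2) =-26 / 1875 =-0.01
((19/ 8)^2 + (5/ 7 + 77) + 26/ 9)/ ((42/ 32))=347735/ 5292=65.71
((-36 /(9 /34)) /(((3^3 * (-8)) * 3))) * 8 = 136 /81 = 1.68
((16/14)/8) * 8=8/7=1.14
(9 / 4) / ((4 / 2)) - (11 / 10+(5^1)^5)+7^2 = -123039 / 40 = -3075.98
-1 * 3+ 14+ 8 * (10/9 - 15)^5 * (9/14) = -122069807303/45927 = -2657909.45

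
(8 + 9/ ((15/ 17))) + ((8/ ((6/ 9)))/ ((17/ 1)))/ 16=6203/ 340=18.24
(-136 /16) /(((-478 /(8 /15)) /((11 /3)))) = 374 /10755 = 0.03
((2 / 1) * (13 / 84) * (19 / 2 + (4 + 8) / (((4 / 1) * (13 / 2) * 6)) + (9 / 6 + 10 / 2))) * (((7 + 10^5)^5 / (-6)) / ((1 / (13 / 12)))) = -27179510831423196361804164619 / 3024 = -8987933475999734246628361.00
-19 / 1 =-19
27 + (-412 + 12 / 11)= -4223 / 11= -383.91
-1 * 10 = -10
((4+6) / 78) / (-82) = -5 / 3198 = -0.00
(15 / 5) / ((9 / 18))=6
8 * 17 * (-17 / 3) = -770.67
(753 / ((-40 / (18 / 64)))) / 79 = -0.07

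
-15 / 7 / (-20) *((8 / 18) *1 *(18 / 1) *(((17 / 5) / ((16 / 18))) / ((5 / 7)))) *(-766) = -3515.94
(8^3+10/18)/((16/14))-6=442.49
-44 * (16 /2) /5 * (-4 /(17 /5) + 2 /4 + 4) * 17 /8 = -2486 /5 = -497.20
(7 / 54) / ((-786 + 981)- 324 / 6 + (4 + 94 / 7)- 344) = -49 / 70146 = -0.00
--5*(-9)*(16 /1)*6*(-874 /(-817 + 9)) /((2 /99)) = -23362020 /101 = -231307.13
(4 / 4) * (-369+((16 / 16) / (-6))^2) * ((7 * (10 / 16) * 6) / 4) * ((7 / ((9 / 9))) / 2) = -3254335 / 384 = -8474.83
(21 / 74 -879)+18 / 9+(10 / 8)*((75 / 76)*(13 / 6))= -874.04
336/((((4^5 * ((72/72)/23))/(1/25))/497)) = 240051/1600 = 150.03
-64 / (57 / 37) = -41.54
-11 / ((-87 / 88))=968 / 87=11.13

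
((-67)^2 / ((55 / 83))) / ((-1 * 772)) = -372587 / 42460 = -8.78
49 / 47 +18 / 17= 1679 / 799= 2.10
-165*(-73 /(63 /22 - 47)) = -264990 /971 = -272.90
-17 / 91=-0.19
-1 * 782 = -782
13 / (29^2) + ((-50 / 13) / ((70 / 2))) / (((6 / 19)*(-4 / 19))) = 1532201 / 918372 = 1.67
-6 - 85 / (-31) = -101 / 31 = -3.26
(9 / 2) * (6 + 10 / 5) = 36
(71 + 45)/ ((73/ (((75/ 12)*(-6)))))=-4350/ 73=-59.59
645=645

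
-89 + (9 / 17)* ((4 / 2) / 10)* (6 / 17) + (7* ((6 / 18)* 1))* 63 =83864 / 1445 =58.04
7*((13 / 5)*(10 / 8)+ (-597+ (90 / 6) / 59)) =-980455 / 236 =-4154.47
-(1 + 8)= -9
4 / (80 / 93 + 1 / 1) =2.15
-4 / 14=-2 / 7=-0.29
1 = 1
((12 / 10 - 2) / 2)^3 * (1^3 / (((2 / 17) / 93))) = -6324 / 125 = -50.59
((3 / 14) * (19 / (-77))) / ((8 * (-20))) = 57 / 172480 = 0.00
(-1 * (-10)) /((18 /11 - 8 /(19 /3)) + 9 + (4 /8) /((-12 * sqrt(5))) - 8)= 10483440 * sqrt(5) /237179039 + 1727510400 /237179039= 7.38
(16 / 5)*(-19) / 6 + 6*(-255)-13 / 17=-392929 / 255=-1540.90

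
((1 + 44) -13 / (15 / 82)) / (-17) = 23 / 15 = 1.53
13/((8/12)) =39/2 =19.50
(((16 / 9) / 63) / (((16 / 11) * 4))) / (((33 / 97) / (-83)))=-8051 / 6804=-1.18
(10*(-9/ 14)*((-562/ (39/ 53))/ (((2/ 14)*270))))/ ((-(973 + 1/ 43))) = -640399/ 4895280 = -0.13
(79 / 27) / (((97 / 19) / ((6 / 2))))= 1501 / 873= 1.72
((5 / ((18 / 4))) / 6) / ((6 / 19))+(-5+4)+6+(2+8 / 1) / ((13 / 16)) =37685 / 2106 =17.89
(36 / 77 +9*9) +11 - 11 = 6273 / 77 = 81.47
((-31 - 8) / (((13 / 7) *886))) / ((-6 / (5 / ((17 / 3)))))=105 / 30124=0.00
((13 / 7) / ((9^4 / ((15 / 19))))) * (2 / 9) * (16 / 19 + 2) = 260 / 1842183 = 0.00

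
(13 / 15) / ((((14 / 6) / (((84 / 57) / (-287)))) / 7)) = -52 / 3895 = -0.01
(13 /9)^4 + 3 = 48244 /6561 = 7.35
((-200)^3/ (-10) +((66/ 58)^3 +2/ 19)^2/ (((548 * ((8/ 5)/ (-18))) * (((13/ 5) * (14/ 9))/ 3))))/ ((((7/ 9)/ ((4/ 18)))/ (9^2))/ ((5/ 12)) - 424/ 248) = -286808855070724601338081125/ 575759380640343643744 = -498140.13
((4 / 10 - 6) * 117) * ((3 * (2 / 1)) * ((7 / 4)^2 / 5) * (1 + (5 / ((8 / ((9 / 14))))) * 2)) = -1737099 / 400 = -4342.75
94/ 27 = 3.48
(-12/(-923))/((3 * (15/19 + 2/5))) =380/104299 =0.00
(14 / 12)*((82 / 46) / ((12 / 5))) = 1435 / 1656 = 0.87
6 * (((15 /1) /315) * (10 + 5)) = 30 /7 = 4.29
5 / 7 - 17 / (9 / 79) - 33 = -11435 / 63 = -181.51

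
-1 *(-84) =84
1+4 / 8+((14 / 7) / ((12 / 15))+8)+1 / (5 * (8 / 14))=247 / 20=12.35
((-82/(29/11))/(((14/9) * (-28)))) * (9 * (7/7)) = 36531/5684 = 6.43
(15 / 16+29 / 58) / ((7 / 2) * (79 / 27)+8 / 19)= 11799 / 87512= 0.13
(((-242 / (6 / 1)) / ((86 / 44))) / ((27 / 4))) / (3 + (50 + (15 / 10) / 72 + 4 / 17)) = -2896256 / 50453577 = -0.06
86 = 86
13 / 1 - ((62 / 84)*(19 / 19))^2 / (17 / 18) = 20697 / 1666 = 12.42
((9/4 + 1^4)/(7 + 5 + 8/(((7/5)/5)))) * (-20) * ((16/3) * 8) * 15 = -72800/71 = -1025.35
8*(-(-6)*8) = 384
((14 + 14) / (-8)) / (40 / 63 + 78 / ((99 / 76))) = -4851 / 83872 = -0.06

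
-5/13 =-0.38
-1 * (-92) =92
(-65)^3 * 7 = -1922375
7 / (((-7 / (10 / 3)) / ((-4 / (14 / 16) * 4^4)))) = 3900.95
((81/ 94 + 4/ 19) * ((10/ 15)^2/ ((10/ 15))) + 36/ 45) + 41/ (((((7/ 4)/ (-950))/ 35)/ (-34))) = 354779990291/ 13395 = 26486001.51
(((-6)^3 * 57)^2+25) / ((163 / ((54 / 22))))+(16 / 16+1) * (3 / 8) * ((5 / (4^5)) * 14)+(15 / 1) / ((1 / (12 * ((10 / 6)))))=8383166371689 / 3672064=2282957.59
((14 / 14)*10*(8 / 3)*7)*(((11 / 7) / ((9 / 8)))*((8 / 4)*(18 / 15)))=5632 / 9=625.78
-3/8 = -0.38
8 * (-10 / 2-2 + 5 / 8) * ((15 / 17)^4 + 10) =-2657505 / 4913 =-540.91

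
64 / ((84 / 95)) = 1520 / 21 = 72.38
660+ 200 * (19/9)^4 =30394460/6561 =4632.60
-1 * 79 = -79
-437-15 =-452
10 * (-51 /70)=-51 /7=-7.29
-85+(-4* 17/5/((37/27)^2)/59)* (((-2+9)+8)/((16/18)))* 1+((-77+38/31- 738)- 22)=-4621427789/5007802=-922.85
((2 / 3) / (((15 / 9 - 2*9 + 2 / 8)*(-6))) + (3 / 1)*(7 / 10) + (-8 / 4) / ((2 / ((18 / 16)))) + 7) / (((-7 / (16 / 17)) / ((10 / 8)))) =-184861 / 137802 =-1.34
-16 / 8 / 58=-1 / 29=-0.03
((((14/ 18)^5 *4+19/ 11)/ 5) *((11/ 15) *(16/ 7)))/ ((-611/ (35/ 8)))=-3722878/ 541184085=-0.01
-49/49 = -1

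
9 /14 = 0.64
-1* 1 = -1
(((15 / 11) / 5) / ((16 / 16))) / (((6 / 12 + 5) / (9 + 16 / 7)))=474 / 847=0.56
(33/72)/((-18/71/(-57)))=14839/144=103.05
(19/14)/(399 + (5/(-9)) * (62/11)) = 1881/548674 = 0.00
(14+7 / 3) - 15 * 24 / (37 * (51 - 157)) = 96629 / 5883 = 16.43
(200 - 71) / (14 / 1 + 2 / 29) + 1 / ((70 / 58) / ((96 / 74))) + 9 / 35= 369893 / 35224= 10.50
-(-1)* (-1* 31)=-31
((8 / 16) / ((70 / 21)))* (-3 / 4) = -9 / 80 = -0.11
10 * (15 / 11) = 150 / 11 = 13.64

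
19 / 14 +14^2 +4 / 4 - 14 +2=2609 / 14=186.36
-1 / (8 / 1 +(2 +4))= -1 / 14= -0.07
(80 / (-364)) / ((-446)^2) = -5 / 4525339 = -0.00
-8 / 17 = -0.47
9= 9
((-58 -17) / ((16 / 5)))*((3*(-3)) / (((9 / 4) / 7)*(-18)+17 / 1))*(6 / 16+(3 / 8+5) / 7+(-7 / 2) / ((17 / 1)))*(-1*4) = -752625 / 10676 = -70.50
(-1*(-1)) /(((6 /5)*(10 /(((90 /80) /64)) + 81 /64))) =0.00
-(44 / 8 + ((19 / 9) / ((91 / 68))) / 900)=-2027671 / 368550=-5.50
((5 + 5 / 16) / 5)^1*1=17 / 16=1.06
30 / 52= 15 / 26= 0.58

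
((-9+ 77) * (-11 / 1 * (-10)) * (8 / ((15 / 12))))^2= 2291728384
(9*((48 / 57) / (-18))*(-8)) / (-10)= -32 / 95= -0.34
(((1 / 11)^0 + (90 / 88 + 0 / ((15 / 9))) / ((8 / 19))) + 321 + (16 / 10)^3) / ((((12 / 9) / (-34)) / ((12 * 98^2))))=-5310123982947 / 5500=-965477087.81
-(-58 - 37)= 95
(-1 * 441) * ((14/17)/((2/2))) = -6174/17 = -363.18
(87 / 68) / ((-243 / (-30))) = 145 / 918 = 0.16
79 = 79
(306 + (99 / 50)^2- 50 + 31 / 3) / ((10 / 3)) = 2026903 / 25000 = 81.08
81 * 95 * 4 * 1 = 30780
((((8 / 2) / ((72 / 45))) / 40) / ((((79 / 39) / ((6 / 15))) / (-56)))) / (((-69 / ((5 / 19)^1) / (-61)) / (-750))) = 4163250 / 34523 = 120.59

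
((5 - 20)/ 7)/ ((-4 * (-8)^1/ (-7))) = 15/ 32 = 0.47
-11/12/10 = -11/120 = -0.09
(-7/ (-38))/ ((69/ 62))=217/ 1311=0.17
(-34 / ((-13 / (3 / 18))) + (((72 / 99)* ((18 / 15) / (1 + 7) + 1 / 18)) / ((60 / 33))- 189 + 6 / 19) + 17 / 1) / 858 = -19025111 / 95366700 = -0.20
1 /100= 0.01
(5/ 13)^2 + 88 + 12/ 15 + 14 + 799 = 762146/ 845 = 901.95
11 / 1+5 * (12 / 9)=17.67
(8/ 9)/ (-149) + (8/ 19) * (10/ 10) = 10576/ 25479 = 0.42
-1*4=-4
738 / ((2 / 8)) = 2952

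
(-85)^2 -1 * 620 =6605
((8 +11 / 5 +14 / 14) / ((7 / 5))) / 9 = 0.89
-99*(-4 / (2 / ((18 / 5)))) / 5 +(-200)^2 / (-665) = 274012 / 3325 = 82.41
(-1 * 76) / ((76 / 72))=-72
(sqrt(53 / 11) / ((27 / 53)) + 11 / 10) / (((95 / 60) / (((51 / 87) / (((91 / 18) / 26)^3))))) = 52348032 / 944965 + 18683136 * sqrt(583) / 2078923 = 272.39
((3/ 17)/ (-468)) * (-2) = 1/ 1326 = 0.00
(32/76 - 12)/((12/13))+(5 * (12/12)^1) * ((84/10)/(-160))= -58397/4560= -12.81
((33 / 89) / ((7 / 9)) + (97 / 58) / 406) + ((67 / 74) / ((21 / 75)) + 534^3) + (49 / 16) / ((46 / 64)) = 271579752190927801 / 1783501972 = 152273311.98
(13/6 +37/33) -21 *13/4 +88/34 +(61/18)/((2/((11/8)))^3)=-844774531/13787136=-61.27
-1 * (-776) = 776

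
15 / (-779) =-15 / 779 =-0.02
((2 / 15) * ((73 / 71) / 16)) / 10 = 73 / 85200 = 0.00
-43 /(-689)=43 /689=0.06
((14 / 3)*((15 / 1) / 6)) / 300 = 7 / 180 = 0.04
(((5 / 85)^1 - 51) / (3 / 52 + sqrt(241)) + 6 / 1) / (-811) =-66603906 / 8984367485 + 2341664*sqrt(241) / 8984367485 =-0.00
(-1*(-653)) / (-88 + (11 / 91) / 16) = -950768 / 128117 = -7.42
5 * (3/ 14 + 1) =85/ 14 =6.07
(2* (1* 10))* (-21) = -420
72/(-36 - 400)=-18/109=-0.17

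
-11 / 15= -0.73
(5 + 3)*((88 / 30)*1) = 352 / 15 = 23.47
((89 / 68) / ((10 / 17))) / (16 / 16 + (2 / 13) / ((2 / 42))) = 1157 / 2200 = 0.53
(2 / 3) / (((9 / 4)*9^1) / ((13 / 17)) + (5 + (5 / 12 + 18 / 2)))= 26 / 1595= 0.02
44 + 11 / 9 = 407 / 9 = 45.22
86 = 86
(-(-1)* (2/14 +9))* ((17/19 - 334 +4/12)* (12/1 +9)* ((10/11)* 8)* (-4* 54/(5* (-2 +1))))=-4195418112/209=-20073770.87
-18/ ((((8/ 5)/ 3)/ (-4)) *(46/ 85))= 11475/ 46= 249.46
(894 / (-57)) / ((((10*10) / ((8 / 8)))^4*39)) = -149 / 37050000000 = -0.00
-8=-8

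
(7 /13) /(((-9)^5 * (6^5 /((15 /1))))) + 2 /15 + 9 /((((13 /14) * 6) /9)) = 145963459121 /9948575520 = 14.67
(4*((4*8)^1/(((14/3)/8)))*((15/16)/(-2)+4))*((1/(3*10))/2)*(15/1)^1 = 1356/7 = 193.71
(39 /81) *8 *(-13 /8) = -6.26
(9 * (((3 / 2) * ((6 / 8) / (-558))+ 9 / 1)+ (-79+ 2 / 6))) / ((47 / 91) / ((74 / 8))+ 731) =-1047140367 / 1220886640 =-0.86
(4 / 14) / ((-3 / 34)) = -68 / 21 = -3.24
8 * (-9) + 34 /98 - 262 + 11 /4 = -64857 /196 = -330.90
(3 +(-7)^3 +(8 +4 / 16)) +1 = -330.75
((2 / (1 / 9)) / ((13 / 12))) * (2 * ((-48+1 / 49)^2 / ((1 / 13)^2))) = 31040760816 / 2401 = 12928263.56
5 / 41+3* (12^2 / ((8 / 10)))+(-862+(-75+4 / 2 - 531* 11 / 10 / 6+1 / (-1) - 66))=-458567 / 820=-559.23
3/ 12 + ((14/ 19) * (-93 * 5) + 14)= -24957/ 76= -328.38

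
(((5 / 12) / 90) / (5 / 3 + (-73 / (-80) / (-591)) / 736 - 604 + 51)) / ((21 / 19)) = -27548480 / 3626029545957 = -0.00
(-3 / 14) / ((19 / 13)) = -39 / 266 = -0.15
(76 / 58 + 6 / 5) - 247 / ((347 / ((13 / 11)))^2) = 5297241261 / 2112575905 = 2.51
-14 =-14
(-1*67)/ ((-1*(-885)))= -67/ 885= -0.08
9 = 9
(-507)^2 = 257049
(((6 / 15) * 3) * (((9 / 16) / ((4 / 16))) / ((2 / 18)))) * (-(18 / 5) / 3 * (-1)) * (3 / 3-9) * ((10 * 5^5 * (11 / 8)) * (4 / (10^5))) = -8019 / 20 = -400.95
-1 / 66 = -0.02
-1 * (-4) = 4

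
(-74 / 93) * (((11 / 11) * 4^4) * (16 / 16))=-203.70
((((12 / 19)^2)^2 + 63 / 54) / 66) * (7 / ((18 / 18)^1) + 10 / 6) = 13476619 / 77410674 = 0.17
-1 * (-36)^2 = -1296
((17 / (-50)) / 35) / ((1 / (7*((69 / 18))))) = -391 / 1500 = -0.26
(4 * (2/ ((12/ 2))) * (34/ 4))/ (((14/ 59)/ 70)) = 10030/ 3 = 3343.33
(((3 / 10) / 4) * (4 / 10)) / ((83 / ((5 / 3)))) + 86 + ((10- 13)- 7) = 126161 / 1660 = 76.00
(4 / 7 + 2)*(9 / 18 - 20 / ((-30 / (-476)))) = -814.71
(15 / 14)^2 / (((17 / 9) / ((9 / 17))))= 18225 / 56644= 0.32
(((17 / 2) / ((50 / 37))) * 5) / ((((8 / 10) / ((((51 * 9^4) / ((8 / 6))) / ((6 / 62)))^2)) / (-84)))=-1421260727006054529 / 64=-22207198859469602.02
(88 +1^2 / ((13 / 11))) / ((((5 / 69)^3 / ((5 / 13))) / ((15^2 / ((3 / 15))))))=17074255275 / 169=101031096.30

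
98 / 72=49 / 36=1.36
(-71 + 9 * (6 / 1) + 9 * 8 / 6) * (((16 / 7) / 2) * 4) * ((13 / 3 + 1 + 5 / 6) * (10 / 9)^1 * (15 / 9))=-148000 / 567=-261.02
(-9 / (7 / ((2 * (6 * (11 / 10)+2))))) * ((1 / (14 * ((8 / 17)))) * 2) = -6579 / 980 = -6.71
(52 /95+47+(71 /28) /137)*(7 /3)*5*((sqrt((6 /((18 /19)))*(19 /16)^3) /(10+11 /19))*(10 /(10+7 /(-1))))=31287792385*sqrt(3) /95167872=569.44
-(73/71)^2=-5329/5041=-1.06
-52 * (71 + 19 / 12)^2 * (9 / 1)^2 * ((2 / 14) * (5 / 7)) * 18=-3994244865 / 98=-40757600.66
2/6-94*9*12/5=-30451/15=-2030.07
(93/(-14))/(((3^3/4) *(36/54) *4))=-31/84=-0.37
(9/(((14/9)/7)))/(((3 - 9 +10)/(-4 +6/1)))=81/4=20.25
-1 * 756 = -756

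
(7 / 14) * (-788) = -394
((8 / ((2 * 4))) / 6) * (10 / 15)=1 / 9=0.11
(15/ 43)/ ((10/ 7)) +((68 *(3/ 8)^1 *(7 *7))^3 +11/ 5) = 3355345366489/ 1720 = 1950782189.82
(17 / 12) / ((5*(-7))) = -17 / 420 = -0.04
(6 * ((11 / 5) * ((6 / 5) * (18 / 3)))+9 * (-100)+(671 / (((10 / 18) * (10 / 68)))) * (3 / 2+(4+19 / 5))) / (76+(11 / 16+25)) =151152624 / 203375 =743.22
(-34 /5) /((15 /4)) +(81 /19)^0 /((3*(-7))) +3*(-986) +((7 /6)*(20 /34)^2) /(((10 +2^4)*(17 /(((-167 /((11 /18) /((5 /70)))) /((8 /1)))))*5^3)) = -8733803246149 /2950747800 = -2959.86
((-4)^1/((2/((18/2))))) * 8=-144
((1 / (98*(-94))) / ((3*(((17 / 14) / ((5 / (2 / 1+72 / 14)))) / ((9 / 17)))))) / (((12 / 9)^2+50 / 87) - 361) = 783 / 25429277620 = 0.00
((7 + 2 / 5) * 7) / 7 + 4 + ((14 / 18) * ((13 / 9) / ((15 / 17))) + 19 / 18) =33361 / 2430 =13.73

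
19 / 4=4.75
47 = 47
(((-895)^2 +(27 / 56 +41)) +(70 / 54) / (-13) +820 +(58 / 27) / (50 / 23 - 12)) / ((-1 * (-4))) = 1781091811253 / 8884512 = 200471.54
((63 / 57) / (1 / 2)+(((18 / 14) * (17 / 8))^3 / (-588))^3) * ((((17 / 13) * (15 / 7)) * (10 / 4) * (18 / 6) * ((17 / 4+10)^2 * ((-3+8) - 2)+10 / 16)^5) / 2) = 579314653974617275252147991805580391340283354275 / 295743599929856826870688378781696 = 1958840881466299.15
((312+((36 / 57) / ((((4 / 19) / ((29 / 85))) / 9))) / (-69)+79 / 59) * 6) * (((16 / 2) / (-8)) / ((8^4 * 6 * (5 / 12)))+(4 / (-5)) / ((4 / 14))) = -1553790701517 / 295283200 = -5262.04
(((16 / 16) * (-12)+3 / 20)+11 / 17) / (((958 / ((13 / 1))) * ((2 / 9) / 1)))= -445653 / 651440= -0.68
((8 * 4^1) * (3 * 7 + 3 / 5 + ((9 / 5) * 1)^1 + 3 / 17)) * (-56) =-42249.04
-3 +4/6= -7/3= -2.33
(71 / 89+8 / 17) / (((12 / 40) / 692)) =13279480 / 4539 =2925.64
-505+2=-503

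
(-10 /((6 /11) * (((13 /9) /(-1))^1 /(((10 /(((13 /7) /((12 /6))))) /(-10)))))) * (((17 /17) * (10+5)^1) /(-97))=34650 /16393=2.11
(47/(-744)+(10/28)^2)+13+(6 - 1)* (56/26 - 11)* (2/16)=892825/118482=7.54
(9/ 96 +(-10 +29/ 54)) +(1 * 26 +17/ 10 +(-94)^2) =38250709/ 4320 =8854.33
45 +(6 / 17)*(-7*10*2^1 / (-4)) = 975 / 17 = 57.35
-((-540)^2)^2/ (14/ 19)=-807790320000/ 7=-115398617142.86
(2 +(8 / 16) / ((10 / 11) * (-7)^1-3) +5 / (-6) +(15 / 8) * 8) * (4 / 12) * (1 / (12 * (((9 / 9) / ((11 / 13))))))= 4213 / 11124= 0.38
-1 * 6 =-6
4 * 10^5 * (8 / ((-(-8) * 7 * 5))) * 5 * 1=400000 / 7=57142.86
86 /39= 2.21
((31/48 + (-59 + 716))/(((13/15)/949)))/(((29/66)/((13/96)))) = 1647639565/7424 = 221934.21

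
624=624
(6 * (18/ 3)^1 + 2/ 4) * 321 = 23433/ 2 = 11716.50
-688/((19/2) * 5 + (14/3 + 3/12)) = -13.13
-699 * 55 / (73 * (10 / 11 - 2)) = 140965 / 292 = 482.76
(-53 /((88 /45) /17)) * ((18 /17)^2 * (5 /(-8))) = 965925 /2992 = 322.84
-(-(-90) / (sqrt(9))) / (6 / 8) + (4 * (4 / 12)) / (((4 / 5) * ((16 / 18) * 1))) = -305 / 8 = -38.12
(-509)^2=259081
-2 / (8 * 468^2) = -1 / 876096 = -0.00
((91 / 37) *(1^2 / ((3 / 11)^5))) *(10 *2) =293112820 / 8991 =32600.69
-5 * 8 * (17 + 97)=-4560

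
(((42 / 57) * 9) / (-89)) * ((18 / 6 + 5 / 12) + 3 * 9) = -7665 / 3382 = -2.27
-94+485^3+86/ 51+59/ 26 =151275430351/ 1326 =114084034.96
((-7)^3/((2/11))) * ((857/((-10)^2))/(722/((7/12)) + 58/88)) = -248976497/19070950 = -13.06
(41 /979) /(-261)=-41 /255519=-0.00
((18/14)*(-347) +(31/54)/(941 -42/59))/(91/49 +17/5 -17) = 46778697155/1231256538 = 37.99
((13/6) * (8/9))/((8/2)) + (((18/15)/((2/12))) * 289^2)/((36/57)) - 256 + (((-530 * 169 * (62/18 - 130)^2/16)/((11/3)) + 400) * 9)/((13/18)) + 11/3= -23456821330457/77220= -303766140.00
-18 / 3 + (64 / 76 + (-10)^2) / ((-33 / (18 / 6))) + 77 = 12923 / 209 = 61.83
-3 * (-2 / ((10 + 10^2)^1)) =3 / 55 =0.05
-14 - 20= -34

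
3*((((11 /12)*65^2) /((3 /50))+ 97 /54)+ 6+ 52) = 1744427 /9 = 193825.22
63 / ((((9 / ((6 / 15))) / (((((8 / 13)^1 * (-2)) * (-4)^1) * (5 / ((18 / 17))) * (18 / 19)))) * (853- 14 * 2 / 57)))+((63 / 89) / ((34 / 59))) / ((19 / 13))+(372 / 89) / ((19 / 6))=81091189005 / 36319477246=2.23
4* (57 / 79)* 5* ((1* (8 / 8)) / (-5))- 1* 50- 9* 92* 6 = -396650 / 79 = -5020.89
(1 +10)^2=121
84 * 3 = 252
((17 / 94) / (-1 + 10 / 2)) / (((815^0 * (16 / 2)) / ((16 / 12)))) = 17 / 2256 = 0.01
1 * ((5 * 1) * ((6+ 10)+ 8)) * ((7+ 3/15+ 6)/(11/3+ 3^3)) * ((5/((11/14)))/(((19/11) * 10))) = 8316/437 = 19.03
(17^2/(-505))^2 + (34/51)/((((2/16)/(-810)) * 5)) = -220258079/255025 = -863.67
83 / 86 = 0.97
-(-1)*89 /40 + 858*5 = 171689 /40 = 4292.22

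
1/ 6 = 0.17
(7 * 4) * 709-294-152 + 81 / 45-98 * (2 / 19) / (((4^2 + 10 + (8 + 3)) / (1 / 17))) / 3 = 3479138287 / 179265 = 19407.79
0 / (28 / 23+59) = 0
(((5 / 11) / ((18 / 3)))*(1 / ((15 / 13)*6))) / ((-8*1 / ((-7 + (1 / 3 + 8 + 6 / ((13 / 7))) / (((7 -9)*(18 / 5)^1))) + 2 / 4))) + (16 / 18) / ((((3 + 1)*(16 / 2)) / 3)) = 96917 / 1026432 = 0.09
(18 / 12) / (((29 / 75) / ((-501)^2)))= 56475225 / 58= 973710.78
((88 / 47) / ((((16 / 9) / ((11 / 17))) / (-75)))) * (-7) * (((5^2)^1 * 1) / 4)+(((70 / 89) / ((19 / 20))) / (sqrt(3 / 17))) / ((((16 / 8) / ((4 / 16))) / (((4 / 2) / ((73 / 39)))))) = 4550 * sqrt(51) / 123443+14293125 / 6392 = 2236.36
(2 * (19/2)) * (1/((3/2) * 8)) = 1.58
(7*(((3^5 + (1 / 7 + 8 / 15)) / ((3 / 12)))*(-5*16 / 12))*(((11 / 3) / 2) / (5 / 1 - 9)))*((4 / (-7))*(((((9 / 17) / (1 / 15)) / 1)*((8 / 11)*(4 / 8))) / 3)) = -4093760 / 357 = -11467.11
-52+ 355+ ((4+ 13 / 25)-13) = 7363 / 25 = 294.52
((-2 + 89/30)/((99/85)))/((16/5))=2465/9504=0.26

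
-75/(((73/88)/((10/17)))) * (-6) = 396000/1241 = 319.10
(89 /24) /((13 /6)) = 1.71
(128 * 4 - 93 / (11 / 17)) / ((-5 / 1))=-4051 / 55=-73.65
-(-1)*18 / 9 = 2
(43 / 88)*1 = 43 / 88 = 0.49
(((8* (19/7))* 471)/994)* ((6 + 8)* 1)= 71592/497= 144.05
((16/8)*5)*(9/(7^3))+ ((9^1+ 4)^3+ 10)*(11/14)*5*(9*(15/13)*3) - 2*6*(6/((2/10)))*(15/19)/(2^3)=45762845985/169442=270079.71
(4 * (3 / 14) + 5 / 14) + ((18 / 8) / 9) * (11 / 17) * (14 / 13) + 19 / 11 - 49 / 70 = 411091 / 170170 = 2.42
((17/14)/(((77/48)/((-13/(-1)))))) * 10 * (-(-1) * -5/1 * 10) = -2652000/539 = -4920.22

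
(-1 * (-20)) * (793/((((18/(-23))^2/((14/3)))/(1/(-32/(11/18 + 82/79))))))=-34430216275/5528736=-6227.50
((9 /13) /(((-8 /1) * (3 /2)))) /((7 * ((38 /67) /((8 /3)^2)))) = -536 /5187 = -0.10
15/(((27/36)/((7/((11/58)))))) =8120/11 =738.18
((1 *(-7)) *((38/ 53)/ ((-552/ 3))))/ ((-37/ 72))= -2394/ 45103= -0.05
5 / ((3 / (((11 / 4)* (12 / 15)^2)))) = 44 / 15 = 2.93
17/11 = 1.55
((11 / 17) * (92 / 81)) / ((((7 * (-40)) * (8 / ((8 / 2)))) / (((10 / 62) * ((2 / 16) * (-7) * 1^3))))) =253 / 1365984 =0.00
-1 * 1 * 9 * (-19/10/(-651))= -57/2170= -0.03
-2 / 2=-1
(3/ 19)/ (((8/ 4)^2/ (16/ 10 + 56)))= 216/ 95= 2.27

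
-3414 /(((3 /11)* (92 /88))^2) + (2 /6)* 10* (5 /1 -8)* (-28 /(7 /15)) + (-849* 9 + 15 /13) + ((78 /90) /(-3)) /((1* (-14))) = -212443235819 /4332510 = -49034.68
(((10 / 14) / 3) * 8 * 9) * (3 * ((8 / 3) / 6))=160 / 7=22.86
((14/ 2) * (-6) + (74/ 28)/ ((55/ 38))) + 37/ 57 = -867374/ 21945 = -39.52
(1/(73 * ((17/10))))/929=10/1152889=0.00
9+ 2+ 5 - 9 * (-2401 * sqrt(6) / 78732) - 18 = -2+ 2401 * sqrt(6) / 8748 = -1.33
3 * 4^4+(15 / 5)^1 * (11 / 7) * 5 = 5541 / 7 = 791.57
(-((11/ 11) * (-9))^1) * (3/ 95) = 27/ 95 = 0.28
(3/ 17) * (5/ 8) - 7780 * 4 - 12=-31131.89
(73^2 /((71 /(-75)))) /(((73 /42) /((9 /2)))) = -14574.30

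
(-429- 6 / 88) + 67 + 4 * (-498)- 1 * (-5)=-103359 / 44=-2349.07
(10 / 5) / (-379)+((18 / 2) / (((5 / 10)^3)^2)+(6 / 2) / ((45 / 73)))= 3302197 / 5685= 580.86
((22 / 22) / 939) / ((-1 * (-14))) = 1 / 13146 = 0.00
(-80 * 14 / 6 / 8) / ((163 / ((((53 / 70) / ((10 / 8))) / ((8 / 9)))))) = -159 / 1630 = -0.10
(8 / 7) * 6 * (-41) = -1968 / 7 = -281.14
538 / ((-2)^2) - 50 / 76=2543 / 19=133.84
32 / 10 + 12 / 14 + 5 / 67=9689 / 2345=4.13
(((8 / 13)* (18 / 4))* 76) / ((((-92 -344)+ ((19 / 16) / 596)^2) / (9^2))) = -2239190728704 / 57269028115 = -39.10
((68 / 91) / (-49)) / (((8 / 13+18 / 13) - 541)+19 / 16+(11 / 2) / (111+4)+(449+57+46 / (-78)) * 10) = -375360 / 111163695601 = -0.00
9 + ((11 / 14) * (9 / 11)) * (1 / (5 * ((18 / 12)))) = 318 / 35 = 9.09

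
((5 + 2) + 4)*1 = 11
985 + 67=1052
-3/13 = -0.23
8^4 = 4096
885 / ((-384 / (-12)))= 885 / 32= 27.66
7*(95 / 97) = 665 / 97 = 6.86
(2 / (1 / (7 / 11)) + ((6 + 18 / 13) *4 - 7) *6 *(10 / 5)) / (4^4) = 19429 / 18304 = 1.06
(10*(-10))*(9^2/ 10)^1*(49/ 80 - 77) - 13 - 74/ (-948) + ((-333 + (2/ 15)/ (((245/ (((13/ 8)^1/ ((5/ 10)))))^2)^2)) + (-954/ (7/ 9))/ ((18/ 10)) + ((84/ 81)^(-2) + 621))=11197567661720643773/ 182167711600000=61468.45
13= 13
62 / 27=2.30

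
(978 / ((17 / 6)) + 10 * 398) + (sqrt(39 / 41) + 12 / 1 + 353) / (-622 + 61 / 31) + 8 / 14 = 9892932359 / 2287299 - 31 * sqrt(1599) / 788061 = 4325.16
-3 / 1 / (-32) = 3 / 32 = 0.09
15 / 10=3 / 2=1.50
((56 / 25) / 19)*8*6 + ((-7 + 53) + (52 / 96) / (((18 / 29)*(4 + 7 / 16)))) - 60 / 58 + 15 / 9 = 1386028084 / 26406675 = 52.49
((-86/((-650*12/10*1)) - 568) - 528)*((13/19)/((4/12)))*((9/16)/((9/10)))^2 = -2136985/2432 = -878.69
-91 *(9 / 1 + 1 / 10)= -8281 / 10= -828.10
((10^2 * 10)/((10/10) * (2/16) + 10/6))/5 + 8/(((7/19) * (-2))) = 30332/301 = 100.77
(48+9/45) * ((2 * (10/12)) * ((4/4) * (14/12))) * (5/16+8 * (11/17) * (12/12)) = 514.44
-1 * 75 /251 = -75 /251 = -0.30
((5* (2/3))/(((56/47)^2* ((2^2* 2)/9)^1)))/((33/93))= 1027185/137984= 7.44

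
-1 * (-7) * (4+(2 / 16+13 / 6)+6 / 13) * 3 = 14749 / 104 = 141.82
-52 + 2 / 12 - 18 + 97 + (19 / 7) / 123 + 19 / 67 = 3169591 / 115374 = 27.47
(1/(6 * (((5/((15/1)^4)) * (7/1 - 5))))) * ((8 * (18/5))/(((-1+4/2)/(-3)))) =-72900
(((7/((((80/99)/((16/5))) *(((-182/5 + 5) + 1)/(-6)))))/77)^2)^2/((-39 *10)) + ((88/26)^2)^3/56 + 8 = 245491513126875512503/7045187247716800000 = 34.85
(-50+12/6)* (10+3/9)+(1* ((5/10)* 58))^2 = 345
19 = 19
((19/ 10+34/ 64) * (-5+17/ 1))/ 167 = 1167/ 6680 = 0.17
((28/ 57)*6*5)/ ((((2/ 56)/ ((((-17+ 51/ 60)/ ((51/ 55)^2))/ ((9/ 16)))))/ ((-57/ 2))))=180241600/ 459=392683.22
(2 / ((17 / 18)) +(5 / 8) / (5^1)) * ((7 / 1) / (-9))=-1.74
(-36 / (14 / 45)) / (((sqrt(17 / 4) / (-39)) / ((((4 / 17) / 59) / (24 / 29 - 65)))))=-7328880 * sqrt(17) / 222123377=-0.14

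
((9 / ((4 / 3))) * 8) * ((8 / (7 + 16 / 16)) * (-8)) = -432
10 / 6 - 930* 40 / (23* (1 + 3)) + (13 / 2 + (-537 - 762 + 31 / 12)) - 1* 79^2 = -729891 / 92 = -7933.60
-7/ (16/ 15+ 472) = -105/ 7096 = -0.01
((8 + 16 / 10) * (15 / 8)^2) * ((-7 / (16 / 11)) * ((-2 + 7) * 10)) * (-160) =1299375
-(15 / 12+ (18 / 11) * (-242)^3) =92765371 / 4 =23191342.75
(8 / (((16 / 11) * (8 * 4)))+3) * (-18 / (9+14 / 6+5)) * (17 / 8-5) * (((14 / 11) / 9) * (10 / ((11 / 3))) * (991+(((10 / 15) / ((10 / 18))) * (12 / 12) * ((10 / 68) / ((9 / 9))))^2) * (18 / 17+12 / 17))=16118505225 / 2377892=6778.48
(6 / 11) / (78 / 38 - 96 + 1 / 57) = -171 / 29447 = -0.01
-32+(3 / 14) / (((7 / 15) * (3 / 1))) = -31.85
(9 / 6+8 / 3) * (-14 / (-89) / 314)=175 / 83838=0.00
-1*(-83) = 83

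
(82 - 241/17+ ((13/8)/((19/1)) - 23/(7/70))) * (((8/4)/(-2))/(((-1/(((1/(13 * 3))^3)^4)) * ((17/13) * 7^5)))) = -418843/703175228178059025695065032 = -0.00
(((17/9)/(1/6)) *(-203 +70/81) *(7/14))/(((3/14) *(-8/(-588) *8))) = -49110.58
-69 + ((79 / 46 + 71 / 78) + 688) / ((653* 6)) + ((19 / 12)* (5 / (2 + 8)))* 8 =-62.49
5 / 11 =0.45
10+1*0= 10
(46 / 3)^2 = 2116 / 9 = 235.11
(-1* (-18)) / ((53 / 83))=1494 / 53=28.19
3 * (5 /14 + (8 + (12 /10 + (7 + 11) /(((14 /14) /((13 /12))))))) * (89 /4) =271539 /140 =1939.56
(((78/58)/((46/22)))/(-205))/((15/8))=-1144/683675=-0.00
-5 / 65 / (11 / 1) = -1 / 143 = -0.01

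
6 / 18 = 1 / 3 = 0.33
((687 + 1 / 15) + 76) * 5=11446 / 3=3815.33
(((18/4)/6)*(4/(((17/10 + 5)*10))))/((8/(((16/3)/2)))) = 1/67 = 0.01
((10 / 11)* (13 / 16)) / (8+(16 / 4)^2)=65 / 2112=0.03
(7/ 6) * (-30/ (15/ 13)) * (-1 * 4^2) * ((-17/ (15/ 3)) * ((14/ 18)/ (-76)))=43316/ 2565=16.89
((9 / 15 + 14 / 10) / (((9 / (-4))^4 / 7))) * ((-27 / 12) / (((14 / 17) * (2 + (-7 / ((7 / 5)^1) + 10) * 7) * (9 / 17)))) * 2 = -36992 / 242757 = -0.15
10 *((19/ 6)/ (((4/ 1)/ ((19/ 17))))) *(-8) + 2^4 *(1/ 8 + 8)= 59.22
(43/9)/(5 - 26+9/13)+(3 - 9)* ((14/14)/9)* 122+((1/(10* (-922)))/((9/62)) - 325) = -406.57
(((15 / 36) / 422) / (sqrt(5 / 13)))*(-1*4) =-sqrt(65) / 1266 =-0.01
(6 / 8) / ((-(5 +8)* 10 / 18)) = -27 / 260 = -0.10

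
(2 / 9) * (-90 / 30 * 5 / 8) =-5 / 12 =-0.42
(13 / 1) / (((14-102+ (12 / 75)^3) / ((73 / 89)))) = -14828125 / 122369304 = -0.12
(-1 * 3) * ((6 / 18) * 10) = -10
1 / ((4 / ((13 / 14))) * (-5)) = -13 / 280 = -0.05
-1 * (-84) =84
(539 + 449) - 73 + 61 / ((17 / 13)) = 16348 / 17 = 961.65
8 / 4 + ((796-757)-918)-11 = -888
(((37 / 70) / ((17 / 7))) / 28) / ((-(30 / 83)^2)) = -254893 / 4284000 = -0.06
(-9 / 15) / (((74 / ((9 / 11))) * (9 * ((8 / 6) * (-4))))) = 9 / 65120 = 0.00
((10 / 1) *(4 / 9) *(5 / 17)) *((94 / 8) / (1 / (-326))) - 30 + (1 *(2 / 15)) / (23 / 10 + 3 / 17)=-324457022 / 64413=-5037.14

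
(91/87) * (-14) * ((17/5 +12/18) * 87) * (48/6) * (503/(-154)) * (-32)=-714791168/165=-4332067.68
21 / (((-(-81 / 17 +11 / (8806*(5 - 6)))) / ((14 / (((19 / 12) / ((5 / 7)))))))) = 22191120 / 797411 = 27.83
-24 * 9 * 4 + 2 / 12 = -5183 / 6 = -863.83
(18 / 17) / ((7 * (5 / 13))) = 234 / 595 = 0.39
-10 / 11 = -0.91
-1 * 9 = -9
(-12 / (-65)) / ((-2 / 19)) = -114 / 65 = -1.75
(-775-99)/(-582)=437/291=1.50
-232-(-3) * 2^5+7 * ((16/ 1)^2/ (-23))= -213.91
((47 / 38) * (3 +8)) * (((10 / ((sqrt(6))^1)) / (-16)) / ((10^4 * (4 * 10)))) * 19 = -517 * sqrt(6) / 7680000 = -0.00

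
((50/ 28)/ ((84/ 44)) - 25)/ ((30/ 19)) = -26885/ 1764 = -15.24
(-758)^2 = 574564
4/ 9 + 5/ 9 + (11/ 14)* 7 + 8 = 29/ 2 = 14.50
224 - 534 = -310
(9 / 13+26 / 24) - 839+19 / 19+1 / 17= -2217511 / 2652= -836.17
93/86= 1.08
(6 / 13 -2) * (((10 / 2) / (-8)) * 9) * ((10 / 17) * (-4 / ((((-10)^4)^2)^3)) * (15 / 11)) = -27 / 972400000000000000000000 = -0.00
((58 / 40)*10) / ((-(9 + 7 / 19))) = -551 / 356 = -1.55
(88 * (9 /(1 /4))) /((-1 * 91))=-3168 /91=-34.81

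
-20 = -20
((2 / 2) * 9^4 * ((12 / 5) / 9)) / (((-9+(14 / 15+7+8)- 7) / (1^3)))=-26244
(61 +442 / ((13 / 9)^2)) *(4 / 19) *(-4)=-56752 / 247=-229.77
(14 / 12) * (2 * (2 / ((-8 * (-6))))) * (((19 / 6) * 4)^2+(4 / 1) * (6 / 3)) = 2653 / 162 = 16.38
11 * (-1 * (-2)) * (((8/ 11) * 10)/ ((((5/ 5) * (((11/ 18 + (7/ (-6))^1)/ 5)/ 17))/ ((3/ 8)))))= -9180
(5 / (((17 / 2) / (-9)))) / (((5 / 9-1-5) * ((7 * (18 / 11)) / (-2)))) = -990 / 5831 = -0.17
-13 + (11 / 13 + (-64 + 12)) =-834 / 13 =-64.15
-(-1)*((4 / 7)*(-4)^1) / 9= -16 / 63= -0.25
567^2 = 321489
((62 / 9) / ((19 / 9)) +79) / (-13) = -1563 / 247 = -6.33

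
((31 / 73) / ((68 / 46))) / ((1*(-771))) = -713 / 1913622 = -0.00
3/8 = 0.38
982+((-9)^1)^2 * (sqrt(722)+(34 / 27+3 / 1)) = 3503.47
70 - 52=18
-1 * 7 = -7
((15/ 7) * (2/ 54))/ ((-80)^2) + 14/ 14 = 80641/ 80640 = 1.00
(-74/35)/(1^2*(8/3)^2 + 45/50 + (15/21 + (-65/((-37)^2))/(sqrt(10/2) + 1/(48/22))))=-37880406540605196/156408163461923591 -43011447897600*sqrt(5)/156408163461923591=-0.24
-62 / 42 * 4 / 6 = -62 / 63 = -0.98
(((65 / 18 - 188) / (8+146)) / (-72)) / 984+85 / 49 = 2384766913 / 1374734592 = 1.73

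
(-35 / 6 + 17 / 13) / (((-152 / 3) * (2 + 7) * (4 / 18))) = 353 / 7904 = 0.04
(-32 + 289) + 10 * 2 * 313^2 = 1959637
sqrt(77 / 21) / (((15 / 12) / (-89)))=-356* sqrt(33) / 15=-136.34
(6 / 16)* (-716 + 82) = -951 / 4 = -237.75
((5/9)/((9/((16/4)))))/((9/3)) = 20/243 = 0.08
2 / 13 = 0.15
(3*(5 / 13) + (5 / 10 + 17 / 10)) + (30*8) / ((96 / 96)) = 15818 / 65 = 243.35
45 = 45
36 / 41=0.88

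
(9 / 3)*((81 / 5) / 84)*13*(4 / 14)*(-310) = -32643 / 49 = -666.18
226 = 226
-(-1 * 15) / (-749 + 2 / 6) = -45 / 2246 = -0.02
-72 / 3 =-24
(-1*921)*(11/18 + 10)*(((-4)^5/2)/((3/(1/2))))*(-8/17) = -60044288/153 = -392446.33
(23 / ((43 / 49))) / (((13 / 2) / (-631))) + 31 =-1404945 / 559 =-2513.32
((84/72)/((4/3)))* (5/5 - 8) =-49/8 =-6.12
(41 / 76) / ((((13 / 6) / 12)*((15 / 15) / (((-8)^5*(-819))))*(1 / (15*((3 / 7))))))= 9794027520 / 19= 515475132.63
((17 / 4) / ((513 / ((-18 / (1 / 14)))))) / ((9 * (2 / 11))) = -1309 / 1026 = -1.28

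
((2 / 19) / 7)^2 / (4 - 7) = -4 / 53067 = -0.00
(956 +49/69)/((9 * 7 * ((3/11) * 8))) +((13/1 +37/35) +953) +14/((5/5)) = 515389363/521640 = 988.02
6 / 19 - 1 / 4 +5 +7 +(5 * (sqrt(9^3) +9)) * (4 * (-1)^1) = -53803 / 76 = -707.93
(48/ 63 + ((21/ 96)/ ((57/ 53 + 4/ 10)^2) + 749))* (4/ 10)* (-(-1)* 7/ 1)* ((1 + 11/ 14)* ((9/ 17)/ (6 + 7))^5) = 7581683562007725/ 18053561990823739744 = 0.00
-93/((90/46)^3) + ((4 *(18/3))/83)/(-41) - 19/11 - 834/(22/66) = -2860933334266/1137027375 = -2516.15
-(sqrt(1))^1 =-1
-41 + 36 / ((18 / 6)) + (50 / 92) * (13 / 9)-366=-163205 / 414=-394.21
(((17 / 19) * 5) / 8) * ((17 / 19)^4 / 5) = 0.07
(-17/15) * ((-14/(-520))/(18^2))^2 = -833/106445664000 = -0.00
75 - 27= 48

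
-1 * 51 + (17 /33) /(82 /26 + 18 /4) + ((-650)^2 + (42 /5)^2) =69367159813 /164175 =422519.63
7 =7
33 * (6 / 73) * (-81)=-16038 / 73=-219.70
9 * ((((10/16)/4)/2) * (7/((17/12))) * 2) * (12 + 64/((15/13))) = 15939/34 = 468.79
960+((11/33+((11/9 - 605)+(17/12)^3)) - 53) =529457/1728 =306.40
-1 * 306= -306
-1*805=-805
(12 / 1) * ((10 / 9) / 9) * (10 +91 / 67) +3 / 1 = 19.83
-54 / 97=-0.56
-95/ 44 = -2.16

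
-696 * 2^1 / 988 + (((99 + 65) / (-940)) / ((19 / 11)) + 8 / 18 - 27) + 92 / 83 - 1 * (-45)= 782335949 / 43359615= 18.04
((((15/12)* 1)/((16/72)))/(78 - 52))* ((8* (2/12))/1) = 0.29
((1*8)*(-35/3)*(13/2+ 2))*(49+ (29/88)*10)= -456365/11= -41487.73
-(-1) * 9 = 9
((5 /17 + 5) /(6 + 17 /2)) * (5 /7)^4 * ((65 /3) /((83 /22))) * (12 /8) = 80437500 /98246519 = 0.82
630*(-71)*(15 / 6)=-111825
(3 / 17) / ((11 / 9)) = 27 / 187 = 0.14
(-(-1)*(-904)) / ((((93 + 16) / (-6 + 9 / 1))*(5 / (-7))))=34.83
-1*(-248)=248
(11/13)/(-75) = -0.01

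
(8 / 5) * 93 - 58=454 / 5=90.80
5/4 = 1.25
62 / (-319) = -62 / 319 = -0.19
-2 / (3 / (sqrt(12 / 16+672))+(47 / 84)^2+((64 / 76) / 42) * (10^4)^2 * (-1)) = 71892624384 * sqrt(299) / 21603771813481184415263075+21549765748773513888 / 21603771813481184415263075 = 0.00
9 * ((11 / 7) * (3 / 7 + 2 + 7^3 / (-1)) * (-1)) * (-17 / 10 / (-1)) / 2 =1003068 / 245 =4094.16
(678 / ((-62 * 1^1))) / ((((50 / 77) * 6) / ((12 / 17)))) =-26103 / 13175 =-1.98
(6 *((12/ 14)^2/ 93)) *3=216/ 1519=0.14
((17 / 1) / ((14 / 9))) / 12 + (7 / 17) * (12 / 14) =1203 / 952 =1.26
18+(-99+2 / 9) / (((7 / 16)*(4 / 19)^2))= -45685 / 9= -5076.11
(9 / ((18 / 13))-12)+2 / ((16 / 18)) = -13 / 4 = -3.25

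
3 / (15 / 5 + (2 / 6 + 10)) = 9 / 40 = 0.22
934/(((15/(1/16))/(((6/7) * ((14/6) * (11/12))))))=5137/720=7.13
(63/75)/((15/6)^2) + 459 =286959/625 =459.13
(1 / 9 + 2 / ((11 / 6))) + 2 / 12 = 271 / 198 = 1.37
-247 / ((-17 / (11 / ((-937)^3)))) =-2717 / 13985168201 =-0.00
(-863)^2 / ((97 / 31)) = 23087839 / 97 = 238018.96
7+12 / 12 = 8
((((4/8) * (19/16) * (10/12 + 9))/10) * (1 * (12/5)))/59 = 0.02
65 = 65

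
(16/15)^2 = 256/225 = 1.14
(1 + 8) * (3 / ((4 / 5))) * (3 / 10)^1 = 81 / 8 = 10.12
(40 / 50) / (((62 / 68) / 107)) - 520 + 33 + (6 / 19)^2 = -21991233 / 55955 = -393.02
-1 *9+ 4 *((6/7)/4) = -57/7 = -8.14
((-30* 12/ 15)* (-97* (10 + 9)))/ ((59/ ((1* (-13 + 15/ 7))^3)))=-19416786432/ 20237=-959469.61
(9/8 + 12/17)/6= 83/272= 0.31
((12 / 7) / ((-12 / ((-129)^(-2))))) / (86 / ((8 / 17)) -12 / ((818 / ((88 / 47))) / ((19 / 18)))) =-76892 / 1636617149979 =-0.00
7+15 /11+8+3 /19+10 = 5543 /209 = 26.52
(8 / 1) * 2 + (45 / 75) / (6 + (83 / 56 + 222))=1028248 / 64255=16.00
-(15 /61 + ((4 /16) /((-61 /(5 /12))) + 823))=-823.24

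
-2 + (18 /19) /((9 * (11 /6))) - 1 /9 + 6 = 7423 /1881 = 3.95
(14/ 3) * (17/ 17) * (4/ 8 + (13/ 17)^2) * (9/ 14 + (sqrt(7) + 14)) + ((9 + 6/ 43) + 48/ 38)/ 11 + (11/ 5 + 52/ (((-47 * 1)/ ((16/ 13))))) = 1463 * sqrt(7)/ 289 + 92664016437/ 1220704210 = 89.30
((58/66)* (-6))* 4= -232/11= -21.09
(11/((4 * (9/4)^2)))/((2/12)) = 88/27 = 3.26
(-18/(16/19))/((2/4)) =-171/4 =-42.75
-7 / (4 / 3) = -21 / 4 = -5.25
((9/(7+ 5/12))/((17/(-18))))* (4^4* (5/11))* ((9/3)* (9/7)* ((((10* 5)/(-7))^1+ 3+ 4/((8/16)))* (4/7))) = -7255941120/5708549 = -1271.07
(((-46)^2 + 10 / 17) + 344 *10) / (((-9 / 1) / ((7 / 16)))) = -330617 / 1224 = -270.11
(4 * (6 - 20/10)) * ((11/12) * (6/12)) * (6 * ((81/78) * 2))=1188/13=91.38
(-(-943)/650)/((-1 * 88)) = -943/57200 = -0.02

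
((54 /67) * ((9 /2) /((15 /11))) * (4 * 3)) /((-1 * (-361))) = 10692 /120935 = 0.09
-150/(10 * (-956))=15/956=0.02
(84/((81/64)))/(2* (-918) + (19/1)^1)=-1792/49059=-0.04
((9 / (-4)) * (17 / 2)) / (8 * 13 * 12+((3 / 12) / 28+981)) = -2142 / 249649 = -0.01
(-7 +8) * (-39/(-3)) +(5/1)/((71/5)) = 948/71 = 13.35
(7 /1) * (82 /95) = 574 /95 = 6.04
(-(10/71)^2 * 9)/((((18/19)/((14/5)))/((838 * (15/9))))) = -11145400/15123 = -736.98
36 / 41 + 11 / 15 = 991 / 615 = 1.61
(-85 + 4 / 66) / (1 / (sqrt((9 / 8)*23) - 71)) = 199013 / 33 - 2803*sqrt(46) / 44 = 5598.63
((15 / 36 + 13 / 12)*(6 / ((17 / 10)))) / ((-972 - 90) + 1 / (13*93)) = -108810 / 21827269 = -0.00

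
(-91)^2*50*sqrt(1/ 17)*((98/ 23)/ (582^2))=1.26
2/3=0.67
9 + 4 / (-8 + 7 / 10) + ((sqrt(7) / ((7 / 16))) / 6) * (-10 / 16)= 617 / 73-5 * sqrt(7) / 21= 7.82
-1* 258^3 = -17173512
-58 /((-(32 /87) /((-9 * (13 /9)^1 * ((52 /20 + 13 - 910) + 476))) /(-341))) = -5849472057 /20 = -292473602.85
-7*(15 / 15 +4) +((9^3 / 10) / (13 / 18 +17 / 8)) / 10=-166253 / 5125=-32.44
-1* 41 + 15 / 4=-149 / 4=-37.25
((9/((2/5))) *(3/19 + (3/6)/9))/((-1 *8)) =-365/608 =-0.60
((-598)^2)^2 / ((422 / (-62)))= -3964299245296 / 211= -18788148081.97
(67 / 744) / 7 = 67 / 5208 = 0.01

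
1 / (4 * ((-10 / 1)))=-1 / 40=-0.02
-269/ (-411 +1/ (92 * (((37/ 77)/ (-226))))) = 457838/ 708223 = 0.65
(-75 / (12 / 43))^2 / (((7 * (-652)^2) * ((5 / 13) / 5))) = 15023125 / 47611648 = 0.32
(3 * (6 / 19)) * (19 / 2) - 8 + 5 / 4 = 9 / 4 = 2.25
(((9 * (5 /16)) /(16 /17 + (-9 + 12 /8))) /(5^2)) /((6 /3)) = -0.01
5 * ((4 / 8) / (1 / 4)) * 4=40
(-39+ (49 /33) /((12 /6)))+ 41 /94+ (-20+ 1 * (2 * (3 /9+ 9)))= -20243 /517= -39.15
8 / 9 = 0.89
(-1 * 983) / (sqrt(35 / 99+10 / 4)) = -2949 * sqrt(12430) / 565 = -581.92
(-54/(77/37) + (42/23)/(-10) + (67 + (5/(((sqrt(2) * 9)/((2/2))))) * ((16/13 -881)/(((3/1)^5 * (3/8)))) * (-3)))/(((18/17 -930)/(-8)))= 1944290 * sqrt(2)/28061397 + 3076133/8739885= 0.45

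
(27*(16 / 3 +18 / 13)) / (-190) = -1179 / 1235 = -0.95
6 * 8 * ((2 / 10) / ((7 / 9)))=432 / 35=12.34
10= 10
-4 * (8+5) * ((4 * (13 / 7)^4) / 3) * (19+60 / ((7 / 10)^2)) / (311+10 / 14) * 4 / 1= -82349817056 / 55009311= -1497.02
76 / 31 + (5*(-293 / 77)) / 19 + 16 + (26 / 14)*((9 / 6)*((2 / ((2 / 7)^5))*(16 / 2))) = 23427.20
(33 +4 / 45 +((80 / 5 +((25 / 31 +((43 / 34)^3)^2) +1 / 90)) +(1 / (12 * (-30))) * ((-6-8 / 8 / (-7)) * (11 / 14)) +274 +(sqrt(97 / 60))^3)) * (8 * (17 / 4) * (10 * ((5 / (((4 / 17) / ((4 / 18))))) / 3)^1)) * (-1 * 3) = -173181913430126795 / 328842890208-28033 * sqrt(1455) / 324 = -529940.61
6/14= 3/7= 0.43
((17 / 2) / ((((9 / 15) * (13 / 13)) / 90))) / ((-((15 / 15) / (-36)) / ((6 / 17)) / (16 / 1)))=259200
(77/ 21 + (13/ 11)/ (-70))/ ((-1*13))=-8431/ 30030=-0.28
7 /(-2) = -7 /2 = -3.50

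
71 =71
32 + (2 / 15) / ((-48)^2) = 552961 / 17280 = 32.00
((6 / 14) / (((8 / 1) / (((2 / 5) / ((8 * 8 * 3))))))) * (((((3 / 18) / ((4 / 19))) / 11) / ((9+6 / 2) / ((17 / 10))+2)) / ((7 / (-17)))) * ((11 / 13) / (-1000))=5491 / 3013570560000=0.00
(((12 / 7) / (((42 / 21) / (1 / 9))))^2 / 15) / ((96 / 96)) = 4 / 6615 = 0.00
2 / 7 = 0.29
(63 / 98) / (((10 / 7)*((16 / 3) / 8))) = 27 / 40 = 0.68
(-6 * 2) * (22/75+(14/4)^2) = -3763/25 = -150.52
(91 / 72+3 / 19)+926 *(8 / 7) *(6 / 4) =15214831 / 9576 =1588.85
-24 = -24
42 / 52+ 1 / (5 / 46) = 1301 / 130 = 10.01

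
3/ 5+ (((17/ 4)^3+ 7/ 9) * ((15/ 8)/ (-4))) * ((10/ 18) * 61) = -340404737/ 276480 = -1231.21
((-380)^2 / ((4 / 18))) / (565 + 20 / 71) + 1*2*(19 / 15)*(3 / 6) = 138559913 / 120405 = 1150.78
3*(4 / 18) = 2 / 3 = 0.67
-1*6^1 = -6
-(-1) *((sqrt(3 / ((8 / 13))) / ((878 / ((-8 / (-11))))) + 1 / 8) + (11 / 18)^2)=sqrt(78) / 4829 + 323 / 648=0.50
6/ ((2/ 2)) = 6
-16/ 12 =-4/ 3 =-1.33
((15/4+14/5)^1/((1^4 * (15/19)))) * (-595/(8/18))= -888573/80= -11107.16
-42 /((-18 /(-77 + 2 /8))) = -2149 /12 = -179.08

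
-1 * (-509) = 509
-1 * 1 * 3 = -3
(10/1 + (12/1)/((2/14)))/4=47/2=23.50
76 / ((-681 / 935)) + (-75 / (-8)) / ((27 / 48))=-59710 / 681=-87.68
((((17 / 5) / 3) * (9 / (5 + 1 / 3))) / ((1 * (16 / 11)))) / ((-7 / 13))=-21879 / 8960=-2.44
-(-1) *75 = 75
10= 10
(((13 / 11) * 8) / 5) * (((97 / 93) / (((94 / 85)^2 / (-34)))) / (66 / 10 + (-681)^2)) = -0.00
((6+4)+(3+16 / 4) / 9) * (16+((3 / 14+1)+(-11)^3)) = -594707 / 42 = -14159.69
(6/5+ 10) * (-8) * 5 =-448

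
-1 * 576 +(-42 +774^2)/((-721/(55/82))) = -33500571/29561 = -1133.27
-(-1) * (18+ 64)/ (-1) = -82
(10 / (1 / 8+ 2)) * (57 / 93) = 1520 / 527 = 2.88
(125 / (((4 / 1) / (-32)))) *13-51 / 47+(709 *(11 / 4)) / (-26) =-63915857 / 4888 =-13076.08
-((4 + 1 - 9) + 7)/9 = -1/3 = -0.33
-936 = -936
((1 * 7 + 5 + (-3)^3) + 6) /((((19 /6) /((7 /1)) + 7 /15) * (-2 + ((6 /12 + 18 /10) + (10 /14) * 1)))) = -132300 /13703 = -9.65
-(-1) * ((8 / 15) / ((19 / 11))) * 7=2.16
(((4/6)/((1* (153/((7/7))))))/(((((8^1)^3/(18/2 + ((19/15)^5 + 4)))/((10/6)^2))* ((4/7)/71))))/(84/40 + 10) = 3068471539/777368275200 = 0.00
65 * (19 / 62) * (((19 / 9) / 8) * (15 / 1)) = 78.85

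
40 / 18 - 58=-502 / 9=-55.78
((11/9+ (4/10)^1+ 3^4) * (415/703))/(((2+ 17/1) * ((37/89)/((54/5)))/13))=2142259548/2471045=866.94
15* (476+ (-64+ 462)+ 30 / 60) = 26235 / 2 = 13117.50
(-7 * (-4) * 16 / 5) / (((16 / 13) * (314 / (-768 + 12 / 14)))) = -27924 / 157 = -177.86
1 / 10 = 0.10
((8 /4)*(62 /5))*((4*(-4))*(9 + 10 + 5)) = -47616 /5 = -9523.20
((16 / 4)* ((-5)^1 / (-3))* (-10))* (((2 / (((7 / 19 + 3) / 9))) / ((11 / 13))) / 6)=-70.17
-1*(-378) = 378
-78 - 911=-989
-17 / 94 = -0.18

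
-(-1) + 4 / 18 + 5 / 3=26 / 9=2.89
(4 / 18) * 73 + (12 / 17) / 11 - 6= 17312 / 1683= 10.29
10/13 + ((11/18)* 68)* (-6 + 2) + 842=79156/117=676.55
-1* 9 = -9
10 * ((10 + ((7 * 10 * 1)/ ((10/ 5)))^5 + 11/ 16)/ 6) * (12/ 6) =4201750855/ 24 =175072952.29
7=7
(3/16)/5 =3/80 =0.04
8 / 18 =4 / 9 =0.44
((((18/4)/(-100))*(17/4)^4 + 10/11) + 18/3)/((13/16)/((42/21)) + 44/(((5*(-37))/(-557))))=-161963023/2769046720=-0.06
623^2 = 388129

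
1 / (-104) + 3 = 311 / 104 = 2.99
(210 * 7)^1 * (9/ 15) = 882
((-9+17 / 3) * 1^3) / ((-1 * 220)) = 1 / 66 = 0.02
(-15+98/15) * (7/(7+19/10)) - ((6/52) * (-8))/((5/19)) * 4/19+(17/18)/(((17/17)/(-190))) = -9651037/52065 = -185.37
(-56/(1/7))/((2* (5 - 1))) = -49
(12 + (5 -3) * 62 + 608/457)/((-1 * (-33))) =20920/5027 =4.16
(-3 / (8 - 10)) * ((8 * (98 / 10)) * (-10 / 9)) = -392 / 3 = -130.67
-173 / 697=-0.25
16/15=1.07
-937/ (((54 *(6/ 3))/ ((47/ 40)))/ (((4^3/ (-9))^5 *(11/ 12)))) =4063684984832/ 23914845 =169923.12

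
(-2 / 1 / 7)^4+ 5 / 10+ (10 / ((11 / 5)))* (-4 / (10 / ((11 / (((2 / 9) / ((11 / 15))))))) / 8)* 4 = -156033 / 4802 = -32.49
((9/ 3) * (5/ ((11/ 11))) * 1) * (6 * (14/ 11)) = 1260/ 11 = 114.55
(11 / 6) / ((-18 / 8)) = -22 / 27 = -0.81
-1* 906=-906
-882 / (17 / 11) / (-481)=1.19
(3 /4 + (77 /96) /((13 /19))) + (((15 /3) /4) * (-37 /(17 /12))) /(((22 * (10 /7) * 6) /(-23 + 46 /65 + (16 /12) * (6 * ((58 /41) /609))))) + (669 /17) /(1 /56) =35236380759 /15947360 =2209.54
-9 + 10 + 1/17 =18/17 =1.06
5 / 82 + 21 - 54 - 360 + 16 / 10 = -160449 / 410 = -391.34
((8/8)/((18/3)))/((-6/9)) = -1/4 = -0.25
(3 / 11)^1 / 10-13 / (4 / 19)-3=-14239 / 220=-64.72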